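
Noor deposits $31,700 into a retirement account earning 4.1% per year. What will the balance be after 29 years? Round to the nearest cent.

$101,655.39

31,700 × (1+0.041)^29 = 31,700 × 3.206795 = 101,655.3917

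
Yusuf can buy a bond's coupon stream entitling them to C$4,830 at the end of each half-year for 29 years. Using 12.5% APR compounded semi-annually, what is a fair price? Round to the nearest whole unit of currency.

i = 0.125/2 = 0.0625 per half-year; n = 29·2 = 58.
PV = PMT · [1 − (1+i)^(−n)] / i = 4830 · 15.524619 = 74,983.9113

C$74,984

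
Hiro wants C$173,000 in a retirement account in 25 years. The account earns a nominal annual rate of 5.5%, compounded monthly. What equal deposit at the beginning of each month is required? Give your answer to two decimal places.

i = 0.055/12 = 0.00458333 per month; n = 25·12 = 300.
PMT = 173000 / ( [(1+0.00458333)^300 − 1] / 0.00458333 × (1+i) ) = 173000 / 644.980102 = 268.2253

C$268.23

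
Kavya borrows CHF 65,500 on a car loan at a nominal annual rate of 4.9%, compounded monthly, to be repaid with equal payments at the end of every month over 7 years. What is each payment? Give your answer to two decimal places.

Periodic rate i = 0.049/12 = 0.00408333; n = 7 × 12 = 84 periods.
PMT = 65500 / ( [1 − (1+0.00408333)^(−84)] / 0.00408333 ) = 65500 / 70.987594 = 922.6964

CHF 922.70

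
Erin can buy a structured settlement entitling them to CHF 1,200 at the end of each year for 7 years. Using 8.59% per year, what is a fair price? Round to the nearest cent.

PV = 1200 × [1 − (1+0.0859)^(−7)] / 0.0859 = 1200 × 5.102945 = 6,123.5345

CHF 6,123.53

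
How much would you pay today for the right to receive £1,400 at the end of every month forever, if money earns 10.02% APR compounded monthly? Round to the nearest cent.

Periodic rate i = 0.1002/12 = 0.00835.
PV = PMT / i = 1400 / 0.00835 = 167,664.6707

£167,664.67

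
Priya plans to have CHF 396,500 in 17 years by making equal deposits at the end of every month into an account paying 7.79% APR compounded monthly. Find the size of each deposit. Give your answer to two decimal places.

CHF 938.20

i = 0.0779/12 = 0.00649167 per month; n = 17·12 = 204.
PMT = 396500 / ( [(1+0.00649167)^204 − 1] / 0.00649167 ) = 396500 / 422.618196 = 938.1991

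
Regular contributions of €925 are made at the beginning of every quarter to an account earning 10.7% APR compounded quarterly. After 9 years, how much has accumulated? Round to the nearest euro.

Periodic rate i = 0.107/4 = 0.02675; n = 9 × 4 = 36 periods.
Accumulation factor s(36|0.02675) × (1+i) = 60.898828; FV = 925 × 60.898828 = 56,331.4156
(Beginning-of-period payments → annuity-due factor ×(1+i).)

€56,331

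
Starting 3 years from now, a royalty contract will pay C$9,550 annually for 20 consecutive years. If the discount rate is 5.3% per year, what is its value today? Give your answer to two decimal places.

C$104,656.51

PV at t=2 (ordinary 20-year annuity): 9550 × a(20|0.053) = 9550 × 12.151213 = 116,044.0826
PV₀ = 116,044.0826 / (1+0.053)^2 = 116,044.0826 / 1.108809 = 104,656.5122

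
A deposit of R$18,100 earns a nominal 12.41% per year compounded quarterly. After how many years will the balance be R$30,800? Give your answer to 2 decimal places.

4.35 years

Periodic rate i = 0.1241/4 = 0.031025.
n = ln(30800/18100) / ln(1+0.031025) = ln(1.70166) / 0.030553 = 17.3991 quarters
= 17.3991/4 years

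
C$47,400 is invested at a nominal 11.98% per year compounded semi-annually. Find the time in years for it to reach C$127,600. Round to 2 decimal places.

Periodic rate i = 0.1198/2 = 0.0599.
n = ln(127600/47400) / ln(1+0.0599) = ln(2.69198) / 0.058175 = 17.0225 half-years
= 17.0225/2 years

8.51 years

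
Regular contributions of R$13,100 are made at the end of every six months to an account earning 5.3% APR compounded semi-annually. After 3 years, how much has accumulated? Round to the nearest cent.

R$83,994.94

Periodic rate i = 0.053/2 = 0.0265; n = 3 × 2 = 6 periods.
FV = 13100 × [(1+0.0265)^6 − 1] / 0.0265 = 13100 × 6.411827 = 83,994.9352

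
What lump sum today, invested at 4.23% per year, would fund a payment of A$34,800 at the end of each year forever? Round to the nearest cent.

PV = C/r = 34800/0.0423 = 822,695.0355

A$822,695.04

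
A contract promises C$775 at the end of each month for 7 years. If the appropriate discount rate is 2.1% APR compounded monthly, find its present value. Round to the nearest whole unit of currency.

C$60,492

With 12 periods per year: i = 0.00175, n = 84.
Annuity factor a(84|0.00175) = 78.054345; PV = 775 × 78.054345 = 60,492.1173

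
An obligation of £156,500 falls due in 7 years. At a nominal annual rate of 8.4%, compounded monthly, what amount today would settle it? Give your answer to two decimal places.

Periodic rate i = 0.084/12 = 0.007; n = 7 × 12 = 84 periods.
PV = 156,500 / (1 + 0.007)^84 = 156,500 / 1.796700 = 87,104.1436

£87,104.14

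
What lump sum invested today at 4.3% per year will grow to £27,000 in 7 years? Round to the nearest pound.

PV = 27,000 / (1 + 0.043)^7 = 27,000 / 1.342735 = 20,108.2189

£20,108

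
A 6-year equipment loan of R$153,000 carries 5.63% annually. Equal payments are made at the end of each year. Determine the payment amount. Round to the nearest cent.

R$30,753.70

PMT = 153000 / ( [1 − (1+0.0563)^(−6)] / 0.0563 ) = 153000 / 4.975011 = 30,753.7003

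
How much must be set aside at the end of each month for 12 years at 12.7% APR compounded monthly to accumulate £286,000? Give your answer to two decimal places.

Periodic rate i = 0.127/12 = 0.0105833; n = 12 × 12 = 144 periods.
FV-annuity factor = 335.804993; PMT = 286000 / 335.804993 = 851.6848

£851.68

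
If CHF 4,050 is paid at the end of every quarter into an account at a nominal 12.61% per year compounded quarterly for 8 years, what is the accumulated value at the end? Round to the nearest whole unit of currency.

CHF 218,389

Periodic rate i = 0.1261/4 = 0.031525; n = 8 × 4 = 32 periods.
FV = 4050 × [(1+0.031525)^32 − 1] / 0.031525 = 4050 × 53.923186 = 218,388.9049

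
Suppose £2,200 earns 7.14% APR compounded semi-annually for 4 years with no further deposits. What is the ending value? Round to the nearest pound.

£2,913

With 2 periods per year: i = 0.0357, n = 8.
FV = 2,200 × (1 + 0.0357)^8 = 2,912.6915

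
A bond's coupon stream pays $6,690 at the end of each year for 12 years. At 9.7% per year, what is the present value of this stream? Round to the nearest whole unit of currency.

$46,261

Annuity factor a(12|0.097) = 6.914990; PV = 6690 × 6.914990 = 46,261.2830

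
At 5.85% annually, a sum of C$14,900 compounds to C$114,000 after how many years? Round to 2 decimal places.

35.79 years

(1+i)^n = 114000/14900 = 7.65101, so n = ln 7.65101 / ln 1.0585 = 35.7913 years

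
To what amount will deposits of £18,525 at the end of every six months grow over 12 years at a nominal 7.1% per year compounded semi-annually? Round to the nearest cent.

£683,572.22

With 2 periods per year: i = 0.0355, n = 24.
FV = PMT · [(1+i)^n − 1] / i = 18525 · 36.899985 = 683,572.2170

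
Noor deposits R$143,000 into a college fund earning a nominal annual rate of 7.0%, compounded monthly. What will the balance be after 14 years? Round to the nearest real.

R$379,934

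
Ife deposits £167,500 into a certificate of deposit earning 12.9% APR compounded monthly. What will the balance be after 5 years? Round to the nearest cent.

Periodic rate i = 0.129/12 = 0.01075; n = 5 × 12 = 60 periods.
FV = 167,500 × (1 + 0.01075)^60 = 318,155.7757

£318,155.78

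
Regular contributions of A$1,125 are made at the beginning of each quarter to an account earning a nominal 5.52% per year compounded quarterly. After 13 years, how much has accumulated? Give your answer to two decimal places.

A$85,909.43

Periodic rate i = 0.0552/4 = 0.0138; n = 13 × 4 = 52 periods.
FV = PMT · [(1+i)^n − 1] / i × (1+i) = 1125 · 76.363934 = 85,909.4257
(Beginning-of-period payments → annuity-due factor ×(1+i).)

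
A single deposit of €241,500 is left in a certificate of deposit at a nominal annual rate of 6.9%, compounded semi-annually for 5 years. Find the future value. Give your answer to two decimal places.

€339,017.48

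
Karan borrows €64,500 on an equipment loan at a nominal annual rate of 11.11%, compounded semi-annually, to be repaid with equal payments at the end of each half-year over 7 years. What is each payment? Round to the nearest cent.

Periodic rate i = 0.1111/2 = 0.05555; n = 7 × 2 = 14 periods.
PMT = 64500 / ( [1 − (1+0.05555)^(−14)] / 0.05555 ) = 64500 / 9.556549 = 6,749.2986

€6,749.30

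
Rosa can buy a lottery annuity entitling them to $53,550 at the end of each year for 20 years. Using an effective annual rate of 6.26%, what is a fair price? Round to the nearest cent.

$601,457.51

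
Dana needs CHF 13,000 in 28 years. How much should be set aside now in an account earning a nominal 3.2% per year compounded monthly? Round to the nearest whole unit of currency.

CHF 5,313

With 12 periods per year: i = 0.00266667, n = 336.
PV = FV·(1+i)^(−n) = 13,000 × 0.408686 = 5,312.9217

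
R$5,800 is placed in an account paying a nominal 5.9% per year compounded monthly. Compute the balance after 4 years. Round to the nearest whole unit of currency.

R$7,340

Periodic rate i = 0.059/12 = 0.00491667; n = 4 × 12 = 48 periods.
5,800 × (1+0.00491667)^48 = 5,800 × 1.265442 = 7,339.5655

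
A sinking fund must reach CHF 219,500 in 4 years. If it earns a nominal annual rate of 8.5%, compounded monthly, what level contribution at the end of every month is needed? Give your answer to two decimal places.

With 12 periods per year: i = 0.00708333, n = 48.
FV-annuity factor = 56.931495; PMT = 219500 / 56.931495 = 3,855.5109

CHF 3,855.51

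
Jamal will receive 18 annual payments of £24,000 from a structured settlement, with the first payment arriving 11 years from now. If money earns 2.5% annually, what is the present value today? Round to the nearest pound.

PV at t=10 (ordinary 18-year annuity): 24000 × a(18|0.025) = 24000 × 14.353364 = 344,480.7270
Discount back 10 years: 344,480.7270 × (1+0.025)^(−10) = 344,480.7270 × 0.781198 = 269,107.7934

£269,108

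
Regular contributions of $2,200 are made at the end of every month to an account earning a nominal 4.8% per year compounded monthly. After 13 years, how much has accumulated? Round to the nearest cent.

$475,231.37

Periodic rate i = 0.048/12 = 0.004; n = 13 × 12 = 156 periods.
Accumulation factor s(156|0.004) = 216.014261; FV = 2200 × 216.014261 = 475,231.3734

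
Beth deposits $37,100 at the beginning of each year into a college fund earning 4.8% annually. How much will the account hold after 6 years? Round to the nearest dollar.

Accumulation factor s(6|0.048) × (1+i) = 7.092624; FV = 37100 × 7.092624 = 263,136.3501
(annuity-due: payments at period start, so ×(1+i).)

$263,136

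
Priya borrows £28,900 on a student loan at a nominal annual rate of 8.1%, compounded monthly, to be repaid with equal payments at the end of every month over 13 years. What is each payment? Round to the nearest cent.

i = 0.081/12 = 0.00675 per month; n = 13·12 = 156.
Annuity-PV factor = 96.277622; PMT = 28900 / 96.277622 = 300.1736

£300.17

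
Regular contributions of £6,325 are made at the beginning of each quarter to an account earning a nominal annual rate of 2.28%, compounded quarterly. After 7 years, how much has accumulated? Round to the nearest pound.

£192,517

Periodic rate i = 0.0228/4 = 0.0057; n = 7 × 4 = 28 periods.
FV = PMT · [(1+i)^n − 1] / i × (1+i) = 6325 · 30.437445 = 192,516.8412
(annuity-due: payments at period start, so ×(1+i).)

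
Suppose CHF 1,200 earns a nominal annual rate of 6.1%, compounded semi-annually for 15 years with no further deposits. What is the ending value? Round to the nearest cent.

CHF 2,955.43

i = 0.061/2 = 0.0305 per half-year; n = 15·2 = 30.
FV = 1,200 × (1 + 0.0305)^30 = 2,955.4331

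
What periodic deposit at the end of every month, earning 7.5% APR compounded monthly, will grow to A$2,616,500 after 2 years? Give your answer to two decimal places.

A$101,388.31

Periodic rate i = 0.075/12 = 0.00625; n = 2 × 12 = 24 periods.
PMT = 2.6165e+06 / ( [(1+0.00625)^24 − 1] / 0.00625 ) = 2.6165e+06 / 25.806723 = 101,388.3092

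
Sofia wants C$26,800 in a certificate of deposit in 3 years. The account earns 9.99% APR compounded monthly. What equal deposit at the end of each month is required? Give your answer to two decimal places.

With 12 periods per year: i = 0.008325, n = 36.
PMT = 26800 / ( [(1+0.008325)^36 − 1] / 0.008325 ) = 26800 / 41.775470 = 641.5248

C$641.52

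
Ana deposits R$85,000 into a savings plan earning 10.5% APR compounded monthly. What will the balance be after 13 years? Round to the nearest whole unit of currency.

With 12 periods per year: i = 0.00875, n = 156.
FV = 85,000 × (1 + 0.00875)^156 = 330,866.1756

R$330,866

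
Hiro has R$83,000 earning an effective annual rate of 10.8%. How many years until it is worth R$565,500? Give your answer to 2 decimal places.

(1+i)^n = 565500/83000 = 6.81325, so n = ln 6.81325 / ln 1.108 = 18.7104 years

18.71 years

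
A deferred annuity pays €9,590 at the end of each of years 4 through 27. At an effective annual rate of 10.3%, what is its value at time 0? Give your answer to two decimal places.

€62,784.82

Value one period before first payment (t=3): 9590 × [1 − (1+0.103)^(−24)] / 0.103 = 9590 × 8.785422 = 84,252.1933
Discount back 3 years: 84,252.1933 × (1+0.103)^(−3) = 84,252.1933 × 0.745201 = 62,784.8236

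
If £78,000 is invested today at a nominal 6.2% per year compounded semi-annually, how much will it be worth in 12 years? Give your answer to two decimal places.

£162,294.04

i = 0.062/2 = 0.031 per half-year; n = 12·2 = 24.
FV = 78,000 × (1 + 0.031)^24 = 162,294.0393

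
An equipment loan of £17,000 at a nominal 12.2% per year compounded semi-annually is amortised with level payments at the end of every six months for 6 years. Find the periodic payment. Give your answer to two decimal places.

£2,038.84

With 2 periods per year: i = 0.061, n = 12.
Annuity-PV factor = 8.338071; PMT = 17000 / 8.338071 = 2,038.8408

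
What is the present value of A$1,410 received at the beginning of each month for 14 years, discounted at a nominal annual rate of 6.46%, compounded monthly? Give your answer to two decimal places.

A$156,478.89

With 12 periods per year: i = 0.00538333, n = 168.
Annuity factor a(168|0.00538333) × (1+i) = 110.977934; PV = 1410 × 110.977934 = 156,478.8873
Payments are at the start of each period, so multiply by (1+i).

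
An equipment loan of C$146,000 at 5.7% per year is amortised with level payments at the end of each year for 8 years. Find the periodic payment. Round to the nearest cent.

C$23,232.87

Annuity-PV factor = 6.284200; PMT = 146000 / 6.284200 = 23,232.8681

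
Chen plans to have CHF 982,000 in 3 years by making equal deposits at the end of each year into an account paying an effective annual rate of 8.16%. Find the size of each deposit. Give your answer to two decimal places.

CHF 302,018.30

PMT = 982000 / ( [(1+0.0816)^3 − 1] / 0.0816 ) = 982000 / 3.251459 = 302,018.3041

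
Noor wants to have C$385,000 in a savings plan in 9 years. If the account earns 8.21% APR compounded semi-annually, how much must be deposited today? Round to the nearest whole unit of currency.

Periodic rate i = 0.0821/2 = 0.04105; n = 9 × 2 = 18 periods.
PV = 385,000 / (1 + 0.04105)^18 = 385,000 / 2.062949 = 186,625.9952

C$186,626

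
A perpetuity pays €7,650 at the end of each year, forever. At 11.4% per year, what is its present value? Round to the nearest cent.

€67,105.26

PV = PMT / i = 7650 / 0.114 = 67,105.2632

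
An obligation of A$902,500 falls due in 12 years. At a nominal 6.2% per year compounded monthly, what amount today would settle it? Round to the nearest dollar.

A$429,699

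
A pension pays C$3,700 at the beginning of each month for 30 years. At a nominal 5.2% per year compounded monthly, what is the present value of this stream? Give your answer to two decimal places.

C$676,736.42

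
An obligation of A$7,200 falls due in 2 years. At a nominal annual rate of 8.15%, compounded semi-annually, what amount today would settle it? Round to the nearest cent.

A$6,136.87

Periodic rate i = 0.0815/2 = 0.04075; n = 2 × 2 = 4 periods.
Discount factor = (1+0.04075)^(−4) = 0.852343; PV = 7,200 × 0.852343 = 6,136.8685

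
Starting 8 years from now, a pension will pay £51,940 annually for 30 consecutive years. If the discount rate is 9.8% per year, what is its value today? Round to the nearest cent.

£258,788.54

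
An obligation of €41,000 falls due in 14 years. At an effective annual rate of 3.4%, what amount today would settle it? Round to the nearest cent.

€25,674.16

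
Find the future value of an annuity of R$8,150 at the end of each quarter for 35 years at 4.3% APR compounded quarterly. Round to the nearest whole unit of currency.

R$2,629,320

With 4 periods per year: i = 0.01075, n = 140.
FV = PMT · [(1+i)^n − 1] / i = 8150 · 322.615979 = 2,629,320.2283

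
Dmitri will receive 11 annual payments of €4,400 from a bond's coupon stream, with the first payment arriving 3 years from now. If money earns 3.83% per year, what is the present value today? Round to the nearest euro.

€36,085

PV at t=2 (ordinary 11-year annuity): 4400 × a(11|0.0383) = 4400 × 8.841351 = 38,901.9433
Discount back 2 years: 38,901.9433 × (1+0.0383)^(−2) = 38,901.9433 × 0.927586 = 36,084.9069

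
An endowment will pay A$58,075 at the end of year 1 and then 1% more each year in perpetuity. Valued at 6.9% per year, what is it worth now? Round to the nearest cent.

A$984,322.03

PV = D₁/(r − g) = 58075/(0.069 − 0.01) = 984,322.0339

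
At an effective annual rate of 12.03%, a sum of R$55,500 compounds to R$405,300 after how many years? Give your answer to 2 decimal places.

17.50 years

n = ln(405300/55500) / ln(1+0.1203) = ln(7.30270) / 0.113597 = 17.5027 years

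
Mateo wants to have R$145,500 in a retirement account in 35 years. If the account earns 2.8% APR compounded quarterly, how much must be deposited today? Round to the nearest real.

R$54,795

Periodic rate i = 0.028/4 = 0.007; n = 35 × 4 = 140 periods.
PV = 145,500 / (1 + 0.007)^140 = 145,500 / 2.655375 = 54,794.5186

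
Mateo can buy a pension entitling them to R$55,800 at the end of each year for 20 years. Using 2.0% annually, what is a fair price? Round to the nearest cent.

R$912,409.98

PV = PMT · [1 − (1+i)^(−n)] / i = 55800 · 16.351433 = 912,409.9806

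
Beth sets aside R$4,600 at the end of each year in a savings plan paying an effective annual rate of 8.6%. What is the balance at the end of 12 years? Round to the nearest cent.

FV = 4600 × [(1+0.086)^12 − 1] / 0.086 = 4600 × 19.665976 = 90,463.4888

R$90,463.49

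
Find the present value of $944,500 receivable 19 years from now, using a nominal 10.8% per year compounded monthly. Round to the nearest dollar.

Periodic rate i = 0.108/12 = 0.009; n = 19 × 12 = 228 periods.
Discount factor = (1+0.009)^(−228) = 0.129662; PV = 944,500 × 0.129662 = 122,466.1487

$122,466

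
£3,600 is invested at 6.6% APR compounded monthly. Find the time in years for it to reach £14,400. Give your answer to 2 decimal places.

21.06 years

Periodic rate i = 0.066/12 = 0.0055.
(1+i)^n = 14400/3600 = 4.00000, so n = ln 4.00000 / ln 1.0055 = 252.7460 months
= 252.7460/12 years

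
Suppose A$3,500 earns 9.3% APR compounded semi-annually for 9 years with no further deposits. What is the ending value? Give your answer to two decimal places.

With 2 periods per year: i = 0.0465, n = 18.
FV = 3,500 × (1 + 0.0465)^18 = 7,931.8452

A$7,931.85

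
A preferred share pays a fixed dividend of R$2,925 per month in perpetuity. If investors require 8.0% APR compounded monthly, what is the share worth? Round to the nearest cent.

R$438,750.00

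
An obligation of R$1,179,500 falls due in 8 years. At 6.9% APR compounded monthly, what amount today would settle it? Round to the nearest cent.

With 12 periods per year: i = 0.00575, n = 96.
PV = FV·(1+i)^(−n) = 1,179,500 × 0.576708 = 680,227.1874

R$680,227.19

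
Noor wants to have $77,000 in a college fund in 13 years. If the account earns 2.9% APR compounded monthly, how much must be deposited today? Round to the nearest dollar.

With 12 periods per year: i = 0.00241667, n = 156.
PV = 77,000 / (1 + 0.00241667)^156 = 77,000 / 1.457241 = 52,839.5641

$52,840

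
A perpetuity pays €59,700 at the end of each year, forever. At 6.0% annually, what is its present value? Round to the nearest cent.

PV = C/r = 59700/0.06 = 995,000.0000

€995,000.00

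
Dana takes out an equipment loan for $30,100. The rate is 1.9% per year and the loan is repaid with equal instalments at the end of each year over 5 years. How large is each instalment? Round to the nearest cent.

$6,367.45

Annuity-PV factor = 4.727171; PMT = 30100 / 4.727171 = 6,367.4450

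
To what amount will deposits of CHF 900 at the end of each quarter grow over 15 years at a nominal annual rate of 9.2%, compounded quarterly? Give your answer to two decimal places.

CHF 113,996.89

i = 0.092/4 = 0.023 per quarter; n = 15·4 = 60.
FV = PMT · [(1+i)^n − 1] / i = 900 · 126.663211 = 113,996.8903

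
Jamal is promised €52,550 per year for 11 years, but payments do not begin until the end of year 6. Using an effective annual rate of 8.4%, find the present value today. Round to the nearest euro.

€245,854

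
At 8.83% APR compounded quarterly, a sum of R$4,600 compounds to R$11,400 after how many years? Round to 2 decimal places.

10.39 years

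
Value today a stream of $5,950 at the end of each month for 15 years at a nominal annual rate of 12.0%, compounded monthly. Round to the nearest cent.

$495,763.90

Periodic rate i = 0.12/12 = 0.01; n = 15 × 12 = 180 periods.
Annuity factor a(180|0.01) = 83.321664; PV = 5950 × 83.321664 = 495,763.9007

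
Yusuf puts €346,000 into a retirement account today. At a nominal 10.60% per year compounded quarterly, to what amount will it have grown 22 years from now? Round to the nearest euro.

€3,456,719

Periodic rate i = 0.106/4 = 0.0265; n = 22 × 4 = 88 periods.
346,000 × (1+0.0265)^88 = 346,000 × 9.990516 = 3,456,718.5878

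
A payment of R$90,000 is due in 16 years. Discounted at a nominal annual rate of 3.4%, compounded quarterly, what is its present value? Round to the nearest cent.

Periodic rate i = 0.034/4 = 0.0085; n = 16 × 4 = 64 periods.
Discount factor = (1+0.0085)^(−64) = 0.581758; PV = 90,000 × 0.581758 = 52,358.2047

R$52,358.20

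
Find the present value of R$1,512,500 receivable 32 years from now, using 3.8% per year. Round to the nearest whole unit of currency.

R$458,543

PV = FV·(1+i)^(−n) = 1,512,500 × 0.303169 = 458,543.0031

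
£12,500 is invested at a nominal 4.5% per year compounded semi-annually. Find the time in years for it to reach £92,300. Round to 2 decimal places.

Periodic rate i = 0.045/2 = 0.0225.
(1+i)^n = 92300/12500 = 7.38400, so n = ln 7.38400 / ln 1.0225 = 89.8544 half-years
= 89.8544/2 years

44.93 years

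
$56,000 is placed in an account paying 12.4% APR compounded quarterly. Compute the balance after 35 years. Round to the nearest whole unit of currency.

$4,021,621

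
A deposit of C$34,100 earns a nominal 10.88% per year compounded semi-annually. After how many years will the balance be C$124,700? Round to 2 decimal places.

12.24 years

Periodic rate i = 0.1088/2 = 0.0544.
(1+i)^n = 124700/34100 = 3.65689, so n = ln 3.65689 / ln 1.0544 = 24.4774 half-years
= 24.4774/2 years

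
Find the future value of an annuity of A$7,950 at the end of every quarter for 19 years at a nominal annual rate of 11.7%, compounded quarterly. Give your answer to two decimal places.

With 4 periods per year: i = 0.02925, n = 76.
FV = 7950 × [(1+0.02925)^76 − 1] / 0.02925 = 7950 × 271.628302 = 2,159,444.9981

A$2,159,445.00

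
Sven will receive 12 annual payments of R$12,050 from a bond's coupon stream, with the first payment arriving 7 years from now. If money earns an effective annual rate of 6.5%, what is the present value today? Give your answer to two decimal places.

R$67,377.01

Value one period before first payment (t=6): 12050 × [1 − (1+0.065)^(−12)] / 0.065 = 12050 × 8.158725 = 98,312.6401
Discount back 6 years: 98,312.6401 × (1+0.065)^(−6) = 98,312.6401 × 0.685334 = 67,377.0065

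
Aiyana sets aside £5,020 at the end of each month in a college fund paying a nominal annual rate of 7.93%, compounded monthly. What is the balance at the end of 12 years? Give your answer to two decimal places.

£1,201,575.57

i = 0.0793/12 = 0.00660833 per month; n = 12·12 = 144.
Accumulation factor s(144|0.00660833) = 239.357683; FV = 5020 × 239.357683 = 1,201,575.5707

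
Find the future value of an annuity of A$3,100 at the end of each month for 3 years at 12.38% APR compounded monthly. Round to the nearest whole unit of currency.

Periodic rate i = 0.1238/12 = 0.0103167; n = 3 × 12 = 36 periods.
Accumulation factor s(36|0.0103167) = 43.328625; FV = 3100 × 43.328625 = 134,318.7367

A$134,319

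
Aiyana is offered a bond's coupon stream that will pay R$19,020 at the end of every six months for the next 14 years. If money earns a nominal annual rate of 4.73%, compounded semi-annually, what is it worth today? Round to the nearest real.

With 2 periods per year: i = 0.02365, n = 28.
PV = 19020 × [1 − (1+0.02365)^(−28)] / 0.02365 = 19020 × 20.308388 = 386,265.5336

R$386,266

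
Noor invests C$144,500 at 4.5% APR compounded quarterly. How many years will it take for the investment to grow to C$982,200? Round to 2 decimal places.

42.83 years

Periodic rate i = 0.045/4 = 0.01125.
(1+i)^n = 982200/144500 = 6.79723, so n = ln 6.79723 / ln 1.01125 = 171.3134 quarters
= 171.3134/4 years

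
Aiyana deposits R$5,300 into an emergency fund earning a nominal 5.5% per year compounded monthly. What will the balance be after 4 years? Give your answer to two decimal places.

R$6,600.89

i = 0.055/12 = 0.00458333 per month; n = 4·12 = 48.
5,300 × (1+0.00458333)^48 = 5,300 × 1.245451 = 6,600.8880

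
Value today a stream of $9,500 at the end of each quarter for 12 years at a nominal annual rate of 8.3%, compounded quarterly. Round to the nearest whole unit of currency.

i = 0.083/4 = 0.02075 per quarter; n = 12·4 = 48.
PV = PMT · [1 − (1+i)^(−n)] / i = 9500 · 30.210222 = 286,997.1122

$286,997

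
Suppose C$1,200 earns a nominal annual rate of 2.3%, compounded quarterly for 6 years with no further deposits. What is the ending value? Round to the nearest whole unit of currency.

C$1,377

With 4 periods per year: i = 0.00575, n = 24.
FV = 1,200 × (1 + 0.00575)^24 = 1,377.0263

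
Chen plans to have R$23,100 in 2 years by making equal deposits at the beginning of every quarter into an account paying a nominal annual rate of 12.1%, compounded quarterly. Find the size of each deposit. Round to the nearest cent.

With 4 periods per year: i = 0.03025, n = 8.
FV-annuity factor × (1+i) = 9.169461; PMT = 23100 / 9.169461 = 2,519.2321

R$2,519.23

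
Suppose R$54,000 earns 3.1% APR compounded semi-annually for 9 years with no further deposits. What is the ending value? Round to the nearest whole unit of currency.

With 2 periods per year: i = 0.0155, n = 18.
FV = 54,000 × (1 + 0.0155)^18 = 71,225.0002

R$71,225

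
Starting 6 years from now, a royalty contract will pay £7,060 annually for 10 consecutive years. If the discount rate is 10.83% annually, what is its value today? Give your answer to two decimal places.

Value one period before first payment (t=5): 7060 × [1 − (1+0.1083)^(−10)] / 0.1083 = 7060 × 5.931450 = 41,876.0341
Discount back 5 years: 41,876.0341 × (1+0.1083)^(−5) = 41,876.0341 × 0.598017 = 25,042.5690

£25,042.57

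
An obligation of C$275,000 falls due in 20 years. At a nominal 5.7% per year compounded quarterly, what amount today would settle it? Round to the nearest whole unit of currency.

With 4 periods per year: i = 0.01425, n = 80.
PV = 275,000 / (1 + 0.01425)^80 = 275,000 / 3.101711 = 88,660.7465

C$88,661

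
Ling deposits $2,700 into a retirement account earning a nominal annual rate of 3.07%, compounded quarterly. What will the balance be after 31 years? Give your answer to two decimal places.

$6,967.93

i = 0.0307/4 = 0.007675 per quarter; n = 31·4 = 124.
2,700 × (1+0.007675)^124 = 2,700 × 2.580715 = 6,967.9301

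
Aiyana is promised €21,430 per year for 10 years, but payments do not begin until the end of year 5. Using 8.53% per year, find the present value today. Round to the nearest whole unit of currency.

PV at t=4 (ordinary 10-year annuity): 21430 × a(10|0.0853) = 21430 × 6.552587 = 140,421.9307
PV₀ = 140,421.9307 / (1+0.0853)^4 = 140,421.9307 / 1.387392 = 101,212.8672

€101,213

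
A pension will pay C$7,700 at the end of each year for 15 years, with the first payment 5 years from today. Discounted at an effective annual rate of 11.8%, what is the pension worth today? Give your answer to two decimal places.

C$33,929.62

Value one period before first payment (t=4): 7700 × [1 − (1+0.118)^(−15)] / 0.118 = 7700 × 6.884233 = 53,008.5923
Discount back 4 years: 53,008.5923 × (1+0.118)^(−4) = 53,008.5923 × 0.640078 = 33,929.6248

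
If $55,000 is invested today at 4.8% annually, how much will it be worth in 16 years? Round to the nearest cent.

$116,451.00

FV = 55,000 × (1 + 0.048)^16 = 116,450.9972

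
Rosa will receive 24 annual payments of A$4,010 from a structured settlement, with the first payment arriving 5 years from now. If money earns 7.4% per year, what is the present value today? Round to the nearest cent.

A$33,386.59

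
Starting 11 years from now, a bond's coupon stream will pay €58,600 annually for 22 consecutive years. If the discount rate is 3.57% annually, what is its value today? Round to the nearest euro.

PV at t=10 (ordinary 22-year annuity): 58600 × a(22|0.0357) = 58600 × 15.063753 = 882,735.9010
Discount back 10 years: 882,735.9010 × (1+0.0357)^(−10) = 882,735.9010 × 0.704142 = 621,571.4057

€621,571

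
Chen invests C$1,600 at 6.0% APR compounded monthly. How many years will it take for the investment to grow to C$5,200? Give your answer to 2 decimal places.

19.69 years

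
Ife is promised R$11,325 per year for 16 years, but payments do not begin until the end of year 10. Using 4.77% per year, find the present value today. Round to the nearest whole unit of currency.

R$82,032

PV at t=9 (ordinary 16-year annuity): 11325 × a(16|0.0477) = 11325 × 11.017397 = 124,772.0235
Discount back 9 years: 124,772.0235 × (1+0.0477)^(−9) = 124,772.0235 × 0.657457 = 82,032.2688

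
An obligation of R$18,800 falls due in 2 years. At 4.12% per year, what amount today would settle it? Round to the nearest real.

R$17,342

Discount factor = (1+0.0412)^(−2) = 0.922426; PV = 18,800 × 0.922426 = 17,341.6146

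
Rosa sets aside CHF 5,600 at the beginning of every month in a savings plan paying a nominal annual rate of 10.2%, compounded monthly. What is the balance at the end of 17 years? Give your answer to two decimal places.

CHF 3,070,907.74

With 12 periods per year: i = 0.0085, n = 204.
Accumulation factor s(204|0.0085) × (1+i) = 548.376383; FV = 5600 × 548.376383 = 3,070,907.7430
(Beginning-of-period payments → annuity-due factor ×(1+i).)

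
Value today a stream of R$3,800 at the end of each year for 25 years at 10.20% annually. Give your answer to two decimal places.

PV = PMT · [1 − (1+i)^(−n)] / i = 3800 · 8.939233 = 33,969.0835

R$33,969.08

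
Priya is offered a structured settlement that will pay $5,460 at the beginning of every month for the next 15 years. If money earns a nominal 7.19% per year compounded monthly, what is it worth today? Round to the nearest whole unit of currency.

$603,937

i = 0.0719/12 = 0.00599167 per month; n = 15·12 = 180.
Annuity factor a(180|0.00599167) × (1+i) = 110.611247; PV = 5460 × 110.611247 = 603,937.4106
(Beginning-of-period payments → annuity-due factor ×(1+i).)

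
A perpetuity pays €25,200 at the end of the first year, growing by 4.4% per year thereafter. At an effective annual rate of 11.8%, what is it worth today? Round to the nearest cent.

€340,540.54

PV = PMT / (i − g) = 25200 / (0.118 − 0.044) = 25200 / 0.074000 = 340,540.5405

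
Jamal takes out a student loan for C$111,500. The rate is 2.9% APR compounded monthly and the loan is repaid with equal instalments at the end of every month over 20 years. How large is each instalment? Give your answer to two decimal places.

C$612.81

i = 0.029/12 = 0.00241667 per month; n = 20·12 = 240.
PMT = 111500 / ( [1 − (1+0.00241667)^(−240)] / 0.00241667 ) = 111500 / 181.948855 = 612.8096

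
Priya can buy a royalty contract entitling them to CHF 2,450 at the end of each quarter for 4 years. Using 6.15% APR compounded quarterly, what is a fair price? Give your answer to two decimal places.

Periodic rate i = 0.0615/4 = 0.015375; n = 4 × 4 = 16 periods.
Annuity factor a(16|0.015375) = 14.088629; PV = 2450 × 14.088629 = 34,517.1418

CHF 34,517.14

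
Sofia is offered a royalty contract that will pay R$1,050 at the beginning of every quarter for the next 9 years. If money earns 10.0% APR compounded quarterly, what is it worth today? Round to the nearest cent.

R$25,352.42

i = 0.1/4 = 0.025 per quarter; n = 9·4 = 36.
PV = PMT · [1 − (1+i)^(−n)] / i × (1+i) = 1050 · 24.145157 = 25,352.4152
(annuity-due: payments at period start, so ×(1+i).)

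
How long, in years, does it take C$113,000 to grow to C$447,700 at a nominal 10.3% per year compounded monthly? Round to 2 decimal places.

13.42 years

Periodic rate i = 0.103/12 = 0.00858333.
(1+i)^n = 447700/113000 = 3.96195, so n = ln 3.96195 / ln 1.00858 = 161.0838 months
= 161.0838/12 years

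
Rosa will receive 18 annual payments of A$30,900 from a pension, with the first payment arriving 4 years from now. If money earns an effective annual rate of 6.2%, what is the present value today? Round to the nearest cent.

A$275,182.43

Value one period before first payment (t=3): 30900 × [1 − (1+0.062)^(−18)] / 0.062 = 30900 × 10.666840 = 329,605.3456
PV₀ = 329,605.3456 / (1+0.062)^3 = 329,605.3456 / 1.197770 = 275,182.4268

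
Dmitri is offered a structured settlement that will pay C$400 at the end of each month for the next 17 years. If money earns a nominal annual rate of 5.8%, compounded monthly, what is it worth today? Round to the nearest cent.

C$51,810.78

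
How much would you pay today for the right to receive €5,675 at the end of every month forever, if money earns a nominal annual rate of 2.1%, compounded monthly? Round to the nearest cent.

€3,242,857.14

Periodic rate i = 0.021/12 = 0.00175.
PV = PMT / i = 5675 / 0.00175 = 3,242,857.1429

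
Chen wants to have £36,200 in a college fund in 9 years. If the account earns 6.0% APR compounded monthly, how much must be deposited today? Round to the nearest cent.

Periodic rate i = 0.06/12 = 0.005; n = 9 × 12 = 108 periods.
PV = 36,200 / (1 + 0.005)^108 = 36,200 / 1.713699 = 21,123.8902

£21,123.89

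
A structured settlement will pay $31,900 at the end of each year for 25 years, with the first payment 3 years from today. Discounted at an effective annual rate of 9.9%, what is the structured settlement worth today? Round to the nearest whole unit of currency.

$241,595

Value one period before first payment (t=2): 31900 × [1 − (1+0.099)^(−25)] / 0.099 = 31900 × 9.147287 = 291,798.4418
PV₀ = 291,798.4418 / (1+0.099)^2 = 291,798.4418 / 1.207801 = 241,594.8006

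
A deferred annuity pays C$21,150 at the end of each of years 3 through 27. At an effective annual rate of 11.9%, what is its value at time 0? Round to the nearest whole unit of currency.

C$133,402

PV at t=2 (ordinary 25-year annuity): 21150 × a(25|0.119) = 21150 × 7.897885 = 167,040.2668
PV₀ = 167,040.2668 / (1+0.119)^2 = 167,040.2668 / 1.252161 = 133,401.5888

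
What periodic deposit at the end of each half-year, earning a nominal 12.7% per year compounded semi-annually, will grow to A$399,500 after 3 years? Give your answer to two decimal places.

A$56,770.67

Periodic rate i = 0.127/2 = 0.0635; n = 3 × 2 = 6 periods.
PMT = 399500 / ( [(1+0.0635)^6 − 1] / 0.0635 ) = 399500 / 7.037084 = 56,770.6713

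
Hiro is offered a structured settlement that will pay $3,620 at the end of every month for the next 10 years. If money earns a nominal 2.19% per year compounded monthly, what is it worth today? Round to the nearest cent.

$389,805.42

Periodic rate i = 0.0219/12 = 0.001825; n = 10 × 12 = 120 periods.
PV = PMT · [1 − (1+i)^(−n)] / i = 3620 · 107.681056 = 389,805.4225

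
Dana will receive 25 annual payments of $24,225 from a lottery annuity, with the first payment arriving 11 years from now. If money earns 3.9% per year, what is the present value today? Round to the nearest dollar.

$260,885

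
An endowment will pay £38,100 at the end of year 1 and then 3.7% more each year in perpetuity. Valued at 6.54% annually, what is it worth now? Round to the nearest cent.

£1,341,549.30

PV = PMT / (i − g) = 38100 / (0.0654 − 0.037) = 38100 / 0.028400 = 1,341,549.2958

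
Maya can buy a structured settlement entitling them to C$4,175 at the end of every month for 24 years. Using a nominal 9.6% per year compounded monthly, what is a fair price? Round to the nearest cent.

With 12 periods per year: i = 0.008, n = 288.
Annuity factor a(288|0.008) = 112.402720; PV = 4175 × 112.402720 = 469,281.3581

C$469,281.36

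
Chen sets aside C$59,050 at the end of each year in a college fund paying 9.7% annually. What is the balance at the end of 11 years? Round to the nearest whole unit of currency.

C$1,076,707

Accumulation factor s(11|0.097) = 18.233824; FV = 59050 × 18.233824 = 1,076,707.2848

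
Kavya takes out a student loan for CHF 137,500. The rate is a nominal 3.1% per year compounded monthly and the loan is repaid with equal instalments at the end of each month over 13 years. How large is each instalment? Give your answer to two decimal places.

CHF 1,072.03

i = 0.031/12 = 0.00258333 per month; n = 13·12 = 156.
Annuity-PV factor = 128.260848; PMT = 137500 / 128.260848 = 1,072.0341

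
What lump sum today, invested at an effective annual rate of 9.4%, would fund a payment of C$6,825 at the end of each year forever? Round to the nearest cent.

PV = C/r = 6825/0.094 = 72,606.3830

C$72,606.38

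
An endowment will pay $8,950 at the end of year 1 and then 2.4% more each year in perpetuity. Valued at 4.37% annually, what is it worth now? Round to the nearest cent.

PV = PMT / (i − g) = 8950 / (0.0437 − 0.024) = 8950 / 0.019700 = 454,314.7208

$454,314.72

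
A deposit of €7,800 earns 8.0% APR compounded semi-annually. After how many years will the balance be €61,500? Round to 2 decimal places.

26.32 years

Periodic rate i = 0.08/2 = 0.04.
n = ln(61500/7800) / ln(1+0.04) = ln(7.88462) / 0.039221 = 52.6485 half-years
= 52.6485/2 years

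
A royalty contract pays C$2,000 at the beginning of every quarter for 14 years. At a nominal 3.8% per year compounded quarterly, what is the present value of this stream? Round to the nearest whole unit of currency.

i = 0.038/4 = 0.0095 per quarter; n = 14·4 = 56.
PV = PMT · [1 − (1+i)^(−n)] / i × (1+i) = 2000 · 43.684159 = 87,368.3171
Payments are at the start of each period, so multiply by (1+i).

C$87,368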